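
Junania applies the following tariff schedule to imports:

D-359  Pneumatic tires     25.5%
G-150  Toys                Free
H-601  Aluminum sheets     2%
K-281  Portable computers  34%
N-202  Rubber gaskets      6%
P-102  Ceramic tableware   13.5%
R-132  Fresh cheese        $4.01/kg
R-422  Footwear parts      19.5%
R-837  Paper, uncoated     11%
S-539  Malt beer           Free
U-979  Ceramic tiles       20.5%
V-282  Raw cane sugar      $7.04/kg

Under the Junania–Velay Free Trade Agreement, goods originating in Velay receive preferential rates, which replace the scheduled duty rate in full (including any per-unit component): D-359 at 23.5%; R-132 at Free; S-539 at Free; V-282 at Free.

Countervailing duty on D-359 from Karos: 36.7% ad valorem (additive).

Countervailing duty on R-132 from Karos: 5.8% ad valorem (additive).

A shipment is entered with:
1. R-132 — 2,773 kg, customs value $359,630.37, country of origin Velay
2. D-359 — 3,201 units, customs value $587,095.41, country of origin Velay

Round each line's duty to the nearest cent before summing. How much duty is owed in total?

Line 1 (R-132, Velay, 2,773 kg, $359,630.37):
Base rate for R-132 is $4.01/kg.
Origin Velay qualifies under the Junania–Velay agreement and R-132 is covered: preferential rate Free applies instead.
The additional-duty order on R-132 targets Karos, not Velay; it does not apply.
Duty = $359,630.37 × 0% = $0.00.
Line 2 (D-359, Velay, 3,201 units, $587,095.41):
Base rate for D-359 is 25.5%.
Origin Velay qualifies under the Junania–Velay agreement and D-359 is covered: preferential rate 23.5% applies instead.
The additional-duty order on D-359 targets Karos, not Velay; it does not apply.
Duty = $587,095.41 × 23.5% = $137,967.42.
Total = $0.00 + $137,967.42 = $137,967.42.

$137,967.42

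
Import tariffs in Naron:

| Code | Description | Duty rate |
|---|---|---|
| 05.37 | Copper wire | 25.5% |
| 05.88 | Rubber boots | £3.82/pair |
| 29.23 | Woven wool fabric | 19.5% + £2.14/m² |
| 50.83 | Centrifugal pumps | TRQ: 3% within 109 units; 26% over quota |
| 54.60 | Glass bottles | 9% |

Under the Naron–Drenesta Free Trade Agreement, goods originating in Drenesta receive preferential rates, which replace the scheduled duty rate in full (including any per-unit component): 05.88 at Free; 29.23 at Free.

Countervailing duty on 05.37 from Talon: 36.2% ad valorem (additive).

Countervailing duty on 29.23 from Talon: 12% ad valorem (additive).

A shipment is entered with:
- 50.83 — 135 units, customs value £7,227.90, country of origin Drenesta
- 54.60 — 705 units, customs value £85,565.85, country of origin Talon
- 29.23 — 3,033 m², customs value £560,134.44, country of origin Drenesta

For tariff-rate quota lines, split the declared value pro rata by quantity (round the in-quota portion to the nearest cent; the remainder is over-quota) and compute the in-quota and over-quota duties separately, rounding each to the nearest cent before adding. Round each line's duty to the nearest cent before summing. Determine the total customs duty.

Line 1 (50.83, Drenesta, 135 units, £7,227.90):
Code 50.83 is under a tariff-rate quota (threshold 109 units). In-quota: 109 units at 3%; over-quota: 26 units at 26%.
Pro-rata value split: in-quota = £7,227.90 × 109/135 = £5,835.86; over-quota = £7,227.90 − £5,835.86 = £1,392.04.
In-quota duty = £5,835.86 × 3% = £175.08. Over-quota duty = £1,392.04 × 26% = £361.93.
Line duty = £175.08 + £361.93 = £537.01.
Line 2 (54.60, Talon, 705 units, £85,565.85):
Base rate for 54.60 is 9%.
Duty = £85,565.85 × 9% = £7,700.93.
Line 3 (29.23, Drenesta, 3,033 m², £560,134.44):
Base rate for 29.23 is 19.5% + £2.14/m².
Origin Drenesta qualifies under the Naron–Drenesta agreement and 29.23 is covered: preferential rate Free applies instead.
The additional-duty order on 29.23 targets Talon, not Drenesta; it does not apply.
Duty = £560,134.44 × 0% = £0.00.
Total = £537.01 + £7,700.93 + £0.00 = £8,237.94.

£8,237.94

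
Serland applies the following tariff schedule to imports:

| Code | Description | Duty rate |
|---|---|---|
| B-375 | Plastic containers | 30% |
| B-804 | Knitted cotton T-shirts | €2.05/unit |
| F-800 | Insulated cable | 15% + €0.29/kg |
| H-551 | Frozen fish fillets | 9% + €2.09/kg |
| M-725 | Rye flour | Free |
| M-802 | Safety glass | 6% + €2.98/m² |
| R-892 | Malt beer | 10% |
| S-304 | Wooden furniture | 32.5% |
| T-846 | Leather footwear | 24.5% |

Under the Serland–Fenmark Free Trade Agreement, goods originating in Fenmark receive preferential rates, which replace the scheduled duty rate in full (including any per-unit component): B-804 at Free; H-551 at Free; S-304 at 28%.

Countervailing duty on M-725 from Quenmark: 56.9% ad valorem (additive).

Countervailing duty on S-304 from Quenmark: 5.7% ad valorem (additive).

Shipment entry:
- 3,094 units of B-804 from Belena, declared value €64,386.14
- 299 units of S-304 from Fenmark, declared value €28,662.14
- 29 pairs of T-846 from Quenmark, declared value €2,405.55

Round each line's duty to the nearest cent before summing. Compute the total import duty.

Line 1 (B-804, Belena, 3,094 units, €64,386.14):
Base rate for B-804 is €2.05/unit.
B-804 has an FTA preferential rate, but origin Belena is not Fenmark; base rate stands.
Duty = 3,094 × €2.05 = €6,342.70.
Line 2 (S-304, Fenmark, 299 units, €28,662.14):
Base rate for S-304 is 32.5%.
Origin Fenmark qualifies under the Serland–Fenmark agreement and S-304 is covered: preferential rate 28% applies instead.
The additional-duty order on S-304 targets Quenmark, not Fenmark; it does not apply.
Duty = €28,662.14 × 28% = €8,025.40.
Line 3 (T-846, Quenmark, 29 pairs, €2,405.55):
Base rate for T-846 is 24.5%.
Duty = €2,405.55 × 24.5% = €589.36.
Total = €6,342.70 + €8,025.40 + €589.36 = €14,957.46.

€14,957.46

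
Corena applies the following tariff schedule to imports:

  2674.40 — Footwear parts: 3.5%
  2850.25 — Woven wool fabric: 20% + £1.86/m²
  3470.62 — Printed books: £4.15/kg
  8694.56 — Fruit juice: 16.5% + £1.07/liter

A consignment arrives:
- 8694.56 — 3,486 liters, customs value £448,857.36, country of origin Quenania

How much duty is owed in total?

Line 1 (8694.56, Quenania, 3,486 liters, £448,857.36):
Base rate for 8694.56 is 16.5% + £1.07/liter.
Duty = £448,857.36 × 16.5% + 3,486 × £1.07 = £77,791.48.

£77,791.48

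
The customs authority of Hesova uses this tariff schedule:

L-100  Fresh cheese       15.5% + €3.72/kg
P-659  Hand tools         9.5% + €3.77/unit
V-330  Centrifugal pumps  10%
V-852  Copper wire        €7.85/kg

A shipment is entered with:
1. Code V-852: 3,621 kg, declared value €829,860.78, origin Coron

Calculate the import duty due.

Line 1 (V-852, Coron, 3,621 kg, €829,860.78):
Base rate for V-852 is €7.85/kg.
Duty = 3,621 × €7.85 = €28,424.85.

€28,424.85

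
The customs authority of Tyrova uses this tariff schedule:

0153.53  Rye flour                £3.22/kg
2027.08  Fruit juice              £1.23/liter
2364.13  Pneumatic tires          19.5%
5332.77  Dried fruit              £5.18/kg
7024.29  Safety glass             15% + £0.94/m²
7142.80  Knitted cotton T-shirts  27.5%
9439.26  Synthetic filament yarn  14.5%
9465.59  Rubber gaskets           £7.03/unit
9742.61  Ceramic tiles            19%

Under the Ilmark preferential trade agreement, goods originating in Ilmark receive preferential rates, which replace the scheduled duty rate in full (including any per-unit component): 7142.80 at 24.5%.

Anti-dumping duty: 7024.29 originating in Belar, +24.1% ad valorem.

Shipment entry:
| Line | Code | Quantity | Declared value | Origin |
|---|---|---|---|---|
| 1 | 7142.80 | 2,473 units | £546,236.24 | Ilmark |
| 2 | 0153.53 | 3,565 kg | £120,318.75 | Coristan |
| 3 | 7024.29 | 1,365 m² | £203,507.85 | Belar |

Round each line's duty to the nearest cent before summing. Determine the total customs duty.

£226,161.85

Line 1 (7142.80, Ilmark, 2,473 units, £546,236.24):
Base rate for 7142.80 is 27.5%.
Origin Ilmark qualifies under the Tyrova–Ilmark agreement and 7142.80 is covered: preferential rate 24.5% applies instead.
Duty = £546,236.24 × 24.5% = £133,827.88.
Line 2 (0153.53, Coristan, 3,565 kg, £120,318.75):
Base rate for 0153.53 is £3.22/kg.
Duty = 3,565 × £3.22 = £11,479.30.
Line 3 (7024.29, Belar, 1,365 m², £203,507.85):
Base rate for 7024.29 is 15% + £0.94/m².
Additional duty on 7024.29 from Belar: +24.1%. Applied ad valorem rate: 15% + 24.1% = 39.1%.
Duty = £203,507.85 × 39.1% + 1,365 × £0.94 = £80,854.67.
Total = £133,827.88 + £11,479.30 + £80,854.67 = £226,161.85.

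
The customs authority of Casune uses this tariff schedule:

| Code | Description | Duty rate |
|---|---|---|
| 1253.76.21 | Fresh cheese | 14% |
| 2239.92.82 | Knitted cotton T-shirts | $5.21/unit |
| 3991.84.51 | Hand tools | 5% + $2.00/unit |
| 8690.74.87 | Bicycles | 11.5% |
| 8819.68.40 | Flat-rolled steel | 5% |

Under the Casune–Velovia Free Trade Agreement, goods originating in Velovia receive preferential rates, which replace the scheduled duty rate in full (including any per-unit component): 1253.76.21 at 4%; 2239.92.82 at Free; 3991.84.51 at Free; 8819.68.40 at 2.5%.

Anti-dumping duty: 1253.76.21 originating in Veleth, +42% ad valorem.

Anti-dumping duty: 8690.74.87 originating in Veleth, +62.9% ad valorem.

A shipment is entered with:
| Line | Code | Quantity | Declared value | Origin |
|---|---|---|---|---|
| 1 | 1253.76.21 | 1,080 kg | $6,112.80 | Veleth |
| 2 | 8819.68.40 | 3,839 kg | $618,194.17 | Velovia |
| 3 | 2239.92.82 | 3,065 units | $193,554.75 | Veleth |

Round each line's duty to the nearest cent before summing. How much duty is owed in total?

Line 1 (1253.76.21, Veleth, 1,080 kg, $6,112.80):
Base rate for 1253.76.21 is 14%.
1253.76.21 has an FTA preferential rate, but origin Veleth is not Velovia; base rate stands.
Additional duty on 1253.76.21 from Veleth: +42%. Applied ad valorem rate: 14% + 42% = 56%.
Duty = $6,112.80 × 56% = $3,423.17.
Line 2 (8819.68.40, Velovia, 3,839 kg, $618,194.17):
Base rate for 8819.68.40 is 5%.
Origin Velovia qualifies under the Casune–Velovia agreement and 8819.68.40 is covered: preferential rate 2.5% applies instead.
Duty = $618,194.17 × 2.5% = $15,454.85.
Line 3 (2239.92.82, Veleth, 3,065 units, $193,554.75):
Base rate for 2239.92.82 is $5.21/unit.
2239.92.82 has an FTA preferential rate, but origin Veleth is not Velovia; base rate stands.
Duty = 3,065 × $5.21 = $15,968.65.
Total = $3,423.17 + $15,454.85 + $15,968.65 = $34,846.67.

$34,846.67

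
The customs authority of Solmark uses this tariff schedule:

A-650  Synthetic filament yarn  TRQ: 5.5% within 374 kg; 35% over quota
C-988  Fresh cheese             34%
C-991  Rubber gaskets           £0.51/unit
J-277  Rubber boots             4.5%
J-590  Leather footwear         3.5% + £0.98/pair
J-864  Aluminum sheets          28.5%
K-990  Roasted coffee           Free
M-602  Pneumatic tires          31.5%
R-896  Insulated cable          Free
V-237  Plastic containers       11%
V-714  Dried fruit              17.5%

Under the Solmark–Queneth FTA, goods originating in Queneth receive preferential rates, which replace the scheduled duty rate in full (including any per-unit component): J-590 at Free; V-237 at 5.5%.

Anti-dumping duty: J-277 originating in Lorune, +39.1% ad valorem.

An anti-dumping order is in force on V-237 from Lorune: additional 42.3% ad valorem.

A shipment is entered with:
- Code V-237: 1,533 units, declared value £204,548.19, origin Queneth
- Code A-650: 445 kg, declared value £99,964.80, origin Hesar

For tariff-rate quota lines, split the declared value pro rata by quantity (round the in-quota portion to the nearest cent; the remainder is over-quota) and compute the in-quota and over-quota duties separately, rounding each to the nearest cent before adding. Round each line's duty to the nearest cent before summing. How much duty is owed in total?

Line 1 (V-237, Queneth, 1,533 units, £204,548.19):
Base rate for V-237 is 11%.
Origin Queneth qualifies under the Solmark–Queneth agreement and V-237 is covered: preferential rate 5.5% applies instead.
The additional-duty order on V-237 targets Lorune, not Queneth; it does not apply.
Duty = £204,548.19 × 5.5% = £11,250.15.
Line 2 (A-650, Hesar, 445 kg, £99,964.80):
Code A-650 is under a tariff-rate quota (threshold 374 kg). In-quota: 374 kg at 5.5%; over-quota: 71 kg at 35%.
Pro-rata value split: in-quota = £99,964.80 × 374/445 = £84,015.36; over-quota = £99,964.80 − £84,015.36 = £15,949.44.
In-quota duty = £84,015.36 × 5.5% = £4,620.84. Over-quota duty = £15,949.44 × 35% = £5,582.30.
Line duty = £4,620.84 + £5,582.30 = £10,203.14.
Total = £11,250.15 + £10,203.14 = £21,453.29.

£21,453.29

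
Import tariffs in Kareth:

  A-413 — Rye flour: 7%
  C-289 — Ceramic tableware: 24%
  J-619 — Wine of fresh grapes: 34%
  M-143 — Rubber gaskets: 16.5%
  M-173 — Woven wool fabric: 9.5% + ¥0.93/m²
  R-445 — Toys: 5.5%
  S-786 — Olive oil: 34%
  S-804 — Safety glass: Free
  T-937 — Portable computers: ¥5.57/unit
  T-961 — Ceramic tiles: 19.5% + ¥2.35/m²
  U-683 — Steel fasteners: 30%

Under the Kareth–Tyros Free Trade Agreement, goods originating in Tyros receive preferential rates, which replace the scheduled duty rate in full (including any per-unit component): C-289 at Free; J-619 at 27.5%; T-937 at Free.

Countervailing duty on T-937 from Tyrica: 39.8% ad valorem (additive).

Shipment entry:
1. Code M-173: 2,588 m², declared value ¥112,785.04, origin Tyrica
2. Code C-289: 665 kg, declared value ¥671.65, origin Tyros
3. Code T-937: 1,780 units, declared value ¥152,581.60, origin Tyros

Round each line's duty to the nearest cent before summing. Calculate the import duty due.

Line 1 (M-173, Tyrica, 2,588 m², ¥112,785.04):
Base rate for M-173 is 9.5% + ¥0.93/m².
Duty = ¥112,785.04 × 9.5% + 2,588 × ¥0.93 = ¥13,121.42.
Line 2 (C-289, Tyros, 665 kg, ¥671.65):
Base rate for C-289 is 24%.
Origin Tyros qualifies under the Kareth–Tyros agreement and C-289 is covered: preferential rate Free applies instead.
Duty = ¥671.65 × 0% = ¥0.00.
Line 3 (T-937, Tyros, 1,780 units, ¥152,581.60):
Base rate for T-937 is ¥5.57/unit.
Origin Tyros qualifies under the Kareth–Tyros agreement and T-937 is covered: preferential rate Free applies instead.
The additional-duty order on T-937 targets Tyrica, not Tyros; it does not apply.
Duty = ¥152,581.60 × 0% = ¥0.00.
Total = ¥13,121.42 + ¥0.00 + ¥0.00 = ¥13,121.42.

¥13,121.42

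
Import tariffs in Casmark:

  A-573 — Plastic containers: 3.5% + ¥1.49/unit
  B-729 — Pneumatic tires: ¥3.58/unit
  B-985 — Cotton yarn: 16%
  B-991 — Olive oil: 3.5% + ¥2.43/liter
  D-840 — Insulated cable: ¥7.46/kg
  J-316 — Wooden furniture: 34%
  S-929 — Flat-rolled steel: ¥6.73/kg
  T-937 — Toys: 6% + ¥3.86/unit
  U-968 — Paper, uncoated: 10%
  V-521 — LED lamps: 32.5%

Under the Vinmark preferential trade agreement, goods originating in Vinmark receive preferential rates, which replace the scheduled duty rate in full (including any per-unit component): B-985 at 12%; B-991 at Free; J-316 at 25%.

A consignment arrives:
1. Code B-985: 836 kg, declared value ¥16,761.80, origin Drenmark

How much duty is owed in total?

Line 1 (B-985, Drenmark, 836 kg, ¥16,761.80):
Base rate for B-985 is 16%.
B-985 has an FTA preferential rate, but origin Drenmark is not Vinmark; base rate stands.
Duty = ¥16,761.80 × 16% = ¥2,681.89.

¥2,681.89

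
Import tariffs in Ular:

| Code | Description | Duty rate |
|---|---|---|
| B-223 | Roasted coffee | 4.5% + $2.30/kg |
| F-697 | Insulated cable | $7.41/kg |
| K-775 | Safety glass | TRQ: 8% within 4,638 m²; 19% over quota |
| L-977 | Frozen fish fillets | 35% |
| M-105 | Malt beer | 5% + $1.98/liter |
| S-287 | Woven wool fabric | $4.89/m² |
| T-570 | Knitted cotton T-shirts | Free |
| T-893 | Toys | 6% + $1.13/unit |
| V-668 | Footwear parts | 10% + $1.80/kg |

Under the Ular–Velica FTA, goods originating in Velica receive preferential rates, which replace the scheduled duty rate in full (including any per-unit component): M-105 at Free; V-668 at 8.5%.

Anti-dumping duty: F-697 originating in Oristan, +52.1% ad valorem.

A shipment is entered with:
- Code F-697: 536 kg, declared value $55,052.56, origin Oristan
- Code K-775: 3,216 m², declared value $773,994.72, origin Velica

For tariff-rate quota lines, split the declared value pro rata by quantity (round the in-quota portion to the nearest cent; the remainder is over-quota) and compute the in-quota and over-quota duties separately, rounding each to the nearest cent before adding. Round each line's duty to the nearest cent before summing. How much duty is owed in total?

Line 1 (F-697, Oristan, 536 kg, $55,052.56):
Base rate for F-697 is $7.41/kg.
Additional duty on F-697 from Oristan: +52.1% ad valorem. Applied ad valorem rate = 52.1%.
Duty = $55,052.56 × 52.1% + 536 × $7.41 = $32,654.14.
Line 2 (K-775, Velica, 3,216 m², $773,994.72):
Code K-775 is under a tariff-rate quota (threshold 4,638 m²). Quantity 3,216 m² is within the quota, so the in-quota rate 8% applies to the full value.
Duty = $773,994.72 × 8% = $61,919.58.
Total = $32,654.14 + $61,919.58 = $94,573.72.

$94,573.72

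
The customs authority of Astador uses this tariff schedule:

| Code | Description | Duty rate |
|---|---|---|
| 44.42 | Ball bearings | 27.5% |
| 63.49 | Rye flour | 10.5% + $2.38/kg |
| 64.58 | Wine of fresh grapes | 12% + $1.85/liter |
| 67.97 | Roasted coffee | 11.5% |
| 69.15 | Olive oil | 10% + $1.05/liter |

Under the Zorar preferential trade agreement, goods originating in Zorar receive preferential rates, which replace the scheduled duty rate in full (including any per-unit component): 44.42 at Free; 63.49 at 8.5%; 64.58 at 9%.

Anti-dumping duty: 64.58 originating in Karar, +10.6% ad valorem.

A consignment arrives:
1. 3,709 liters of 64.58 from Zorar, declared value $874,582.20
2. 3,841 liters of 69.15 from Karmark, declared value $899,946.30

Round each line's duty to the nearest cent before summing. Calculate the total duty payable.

Line 1 (64.58, Zorar, 3,709 liters, $874,582.20):
Base rate for 64.58 is 12% + $1.85/liter.
Origin Zorar qualifies under the Astador–Zorar agreement and 64.58 is covered: preferential rate 9% applies instead.
The additional-duty order on 64.58 targets Karar, not Zorar; it does not apply.
Duty = $874,582.20 × 9% = $78,712.40.
Line 2 (69.15, Karmark, 3,841 liters, $899,946.30):
Base rate for 69.15 is 10% + $1.05/liter.
Duty = $899,946.30 × 10% + 3,841 × $1.05 = $94,027.68.
Total = $78,712.40 + $94,027.68 = $172,740.08.

$172,740.08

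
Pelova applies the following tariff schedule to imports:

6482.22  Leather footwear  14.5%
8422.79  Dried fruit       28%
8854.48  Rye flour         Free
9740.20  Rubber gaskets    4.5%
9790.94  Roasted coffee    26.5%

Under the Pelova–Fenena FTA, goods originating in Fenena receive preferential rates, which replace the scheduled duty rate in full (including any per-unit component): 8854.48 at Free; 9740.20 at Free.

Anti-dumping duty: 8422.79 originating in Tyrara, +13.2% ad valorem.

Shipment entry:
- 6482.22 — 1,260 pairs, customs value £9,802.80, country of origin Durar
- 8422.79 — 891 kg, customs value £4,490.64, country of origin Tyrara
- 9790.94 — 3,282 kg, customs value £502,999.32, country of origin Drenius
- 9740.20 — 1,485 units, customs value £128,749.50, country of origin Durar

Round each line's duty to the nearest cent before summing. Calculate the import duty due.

Line 1 (6482.22, Durar, 1,260 pairs, £9,802.80):
Base rate for 6482.22 is 14.5%.
Duty = £9,802.80 × 14.5% = £1,421.41.
Line 2 (8422.79, Tyrara, 891 kg, £4,490.64):
Base rate for 8422.79 is 28%.
Additional duty on 8422.79 from Tyrara: +13.2%. Applied ad valorem rate: 28% + 13.2% = 41.2%.
Duty = £4,490.64 × 41.2% = £1,850.14.
Line 3 (9790.94, Drenius, 3,282 kg, £502,999.32):
Base rate for 9790.94 is 26.5%.
Duty = £502,999.32 × 26.5% = £133,294.82.
Line 4 (9740.20, Durar, 1,485 units, £128,749.50):
Base rate for 9740.20 is 4.5%.
9740.20 has an FTA preferential rate, but origin Durar is not Fenena; base rate stands.
Duty = £128,749.50 × 4.5% = £5,793.73.
Total = £1,421.41 + £1,850.14 + £133,294.82 + £5,793.73 = £142,360.10.

£142,360.10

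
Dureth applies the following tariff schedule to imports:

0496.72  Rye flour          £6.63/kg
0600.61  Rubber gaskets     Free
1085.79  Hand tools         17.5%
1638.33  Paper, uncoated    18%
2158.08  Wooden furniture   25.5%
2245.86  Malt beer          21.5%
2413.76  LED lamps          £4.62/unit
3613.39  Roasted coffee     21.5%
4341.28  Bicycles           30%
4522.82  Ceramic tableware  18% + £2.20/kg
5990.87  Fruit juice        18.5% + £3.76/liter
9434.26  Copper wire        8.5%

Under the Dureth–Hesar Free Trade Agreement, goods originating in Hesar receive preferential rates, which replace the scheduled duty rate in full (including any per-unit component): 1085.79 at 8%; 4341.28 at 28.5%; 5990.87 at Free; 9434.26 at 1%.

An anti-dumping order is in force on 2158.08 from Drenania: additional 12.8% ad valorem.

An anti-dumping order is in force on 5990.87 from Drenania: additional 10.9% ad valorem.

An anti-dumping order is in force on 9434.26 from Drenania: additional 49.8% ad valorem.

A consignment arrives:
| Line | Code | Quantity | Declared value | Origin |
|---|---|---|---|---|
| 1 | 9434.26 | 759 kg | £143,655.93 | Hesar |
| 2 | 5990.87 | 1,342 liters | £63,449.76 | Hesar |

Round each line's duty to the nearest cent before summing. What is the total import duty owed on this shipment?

Line 1 (9434.26, Hesar, 759 kg, £143,655.93):
Base rate for 9434.26 is 8.5%.
Origin Hesar qualifies under the Dureth–Hesar agreement and 9434.26 is covered: preferential rate 1% applies instead.
The additional-duty order on 9434.26 targets Drenania, not Hesar; it does not apply.
Duty = £143,655.93 × 1% = £1,436.56.
Line 2 (5990.87, Hesar, 1,342 liters, £63,449.76):
Base rate for 5990.87 is 18.5% + £3.76/liter.
Origin Hesar qualifies under the Dureth–Hesar agreement and 5990.87 is covered: preferential rate Free applies instead.
The additional-duty order on 5990.87 targets Drenania, not Hesar; it does not apply.
Duty = £63,449.76 × 0% = £0.00.
Total = £1,436.56 + £0.00 = £1,436.56.

£1,436.56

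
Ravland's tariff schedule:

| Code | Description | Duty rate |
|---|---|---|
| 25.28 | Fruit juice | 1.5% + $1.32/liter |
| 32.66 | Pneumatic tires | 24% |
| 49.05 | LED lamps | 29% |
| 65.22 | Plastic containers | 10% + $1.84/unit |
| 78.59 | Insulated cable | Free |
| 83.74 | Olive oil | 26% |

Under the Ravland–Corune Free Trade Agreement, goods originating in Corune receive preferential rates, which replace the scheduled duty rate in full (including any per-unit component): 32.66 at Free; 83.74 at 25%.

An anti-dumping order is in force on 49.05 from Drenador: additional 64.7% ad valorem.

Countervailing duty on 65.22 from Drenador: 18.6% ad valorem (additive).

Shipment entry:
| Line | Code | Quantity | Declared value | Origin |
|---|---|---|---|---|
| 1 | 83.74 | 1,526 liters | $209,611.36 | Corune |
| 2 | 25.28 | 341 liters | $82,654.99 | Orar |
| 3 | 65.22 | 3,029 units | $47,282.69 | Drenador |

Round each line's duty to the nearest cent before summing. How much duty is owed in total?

$73,188.99

Line 1 (83.74, Corune, 1,526 liters, $209,611.36):
Base rate for 83.74 is 26%.
Origin Corune qualifies under the Ravland–Corune agreement and 83.74 is covered: preferential rate 25% applies instead.
Duty = $209,611.36 × 25% = $52,402.84.
Line 2 (25.28, Orar, 341 liters, $82,654.99):
Base rate for 25.28 is 1.5% + $1.32/liter.
Duty = $82,654.99 × 1.5% + 341 × $1.32 = $1,689.94.
Line 3 (65.22, Drenador, 3,029 units, $47,282.69):
Base rate for 65.22 is 10% + $1.84/unit.
Additional duty on 65.22 from Drenador: +18.6%. Applied ad valorem rate: 10% + 18.6% = 28.6%.
Duty = $47,282.69 × 28.6% + 3,029 × $1.84 = $19,096.21.
Total = $52,402.84 + $1,689.94 + $19,096.21 = $73,188.99.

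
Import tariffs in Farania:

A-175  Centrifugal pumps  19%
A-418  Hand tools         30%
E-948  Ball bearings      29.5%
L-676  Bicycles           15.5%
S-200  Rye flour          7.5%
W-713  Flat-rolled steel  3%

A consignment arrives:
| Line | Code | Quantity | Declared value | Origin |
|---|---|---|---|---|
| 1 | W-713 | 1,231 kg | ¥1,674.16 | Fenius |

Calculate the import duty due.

Line 1 (W-713, Fenius, 1,231 kg, ¥1,674.16):
Base rate for W-713 is 3%.
Duty = ¥1,674.16 × 3% = ¥50.22.

¥50.22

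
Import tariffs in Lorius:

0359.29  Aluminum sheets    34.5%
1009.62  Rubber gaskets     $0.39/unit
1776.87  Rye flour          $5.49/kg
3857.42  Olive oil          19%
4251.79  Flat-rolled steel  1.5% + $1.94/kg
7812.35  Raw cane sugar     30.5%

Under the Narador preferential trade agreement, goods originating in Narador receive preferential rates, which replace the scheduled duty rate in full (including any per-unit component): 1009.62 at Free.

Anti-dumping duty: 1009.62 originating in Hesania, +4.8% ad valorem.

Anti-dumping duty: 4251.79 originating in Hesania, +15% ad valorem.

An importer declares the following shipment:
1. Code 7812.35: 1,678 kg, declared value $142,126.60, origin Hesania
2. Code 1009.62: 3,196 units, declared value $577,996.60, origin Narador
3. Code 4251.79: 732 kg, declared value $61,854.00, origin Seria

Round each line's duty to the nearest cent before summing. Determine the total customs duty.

Line 1 (7812.35, Hesania, 1,678 kg, $142,126.60):
Base rate for 7812.35 is 30.5%.
Duty = $142,126.60 × 30.5% = $43,348.61.
Line 2 (1009.62, Narador, 3,196 units, $577,996.60):
Base rate for 1009.62 is $0.39/unit.
Origin Narador qualifies under the Lorius–Narador agreement and 1009.62 is covered: preferential rate Free applies instead.
The additional-duty order on 1009.62 targets Hesania, not Narador; it does not apply.
Duty = $577,996.60 × 0% = $0.00.
Line 3 (4251.79, Seria, 732 kg, $61,854.00):
Base rate for 4251.79 is 1.5% + $1.94/kg.
The additional-duty order on 4251.79 targets Hesania, not Seria; it does not apply.
Duty = $61,854.00 × 1.5% + 732 × $1.94 = $2,347.89.
Total = $43,348.61 + $0.00 + $2,347.89 = $45,696.50.

$45,696.50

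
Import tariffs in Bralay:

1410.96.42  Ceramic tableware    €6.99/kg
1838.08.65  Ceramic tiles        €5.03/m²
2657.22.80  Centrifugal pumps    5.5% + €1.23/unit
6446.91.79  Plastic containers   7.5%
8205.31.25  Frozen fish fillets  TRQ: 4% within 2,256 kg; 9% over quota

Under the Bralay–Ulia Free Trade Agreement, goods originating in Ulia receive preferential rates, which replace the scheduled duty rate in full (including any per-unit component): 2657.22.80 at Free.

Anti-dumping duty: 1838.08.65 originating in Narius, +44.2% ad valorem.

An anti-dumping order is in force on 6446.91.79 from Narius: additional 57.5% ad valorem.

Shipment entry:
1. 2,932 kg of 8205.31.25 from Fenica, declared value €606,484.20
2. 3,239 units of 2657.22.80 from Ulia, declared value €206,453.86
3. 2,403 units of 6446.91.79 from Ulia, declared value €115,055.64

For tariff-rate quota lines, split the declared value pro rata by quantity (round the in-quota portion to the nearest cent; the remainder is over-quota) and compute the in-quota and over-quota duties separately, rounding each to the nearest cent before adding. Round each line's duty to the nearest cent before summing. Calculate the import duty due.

€39,880.06

Line 1 (8205.31.25, Fenica, 2,932 kg, €606,484.20):
Code 8205.31.25 is under a tariff-rate quota (threshold 2,256 kg). In-quota: 2,256 kg at 4%; over-quota: 676 kg at 9%.
Pro-rata value split: in-quota = €606,484.20 × 2,256/2,932 = €466,653.60; over-quota = €606,484.20 − €466,653.60 = €139,830.60.
In-quota duty = €466,653.60 × 4% = €18,666.14. Over-quota duty = €139,830.60 × 9% = €12,584.75.
Line duty = €18,666.14 + €12,584.75 = €31,250.89.
Line 2 (2657.22.80, Ulia, 3,239 units, €206,453.86):
Base rate for 2657.22.80 is 5.5% + €1.23/unit.
Origin Ulia qualifies under the Bralay–Ulia agreement and 2657.22.80 is covered: preferential rate Free applies instead.
Duty = €206,453.86 × 0% = €0.00.
Line 3 (6446.91.79, Ulia, 2,403 units, €115,055.64):
Base rate for 6446.91.79 is 7.5%.
Origin Ulia is the FTA partner but 6446.91.79 is not on the preference list; base rate stands.
The additional-duty order on 6446.91.79 targets Narius, not Ulia; it does not apply.
Duty = €115,055.64 × 7.5% = €8,629.17.
Total = €31,250.89 + €0.00 + €8,629.17 = €39,880.06.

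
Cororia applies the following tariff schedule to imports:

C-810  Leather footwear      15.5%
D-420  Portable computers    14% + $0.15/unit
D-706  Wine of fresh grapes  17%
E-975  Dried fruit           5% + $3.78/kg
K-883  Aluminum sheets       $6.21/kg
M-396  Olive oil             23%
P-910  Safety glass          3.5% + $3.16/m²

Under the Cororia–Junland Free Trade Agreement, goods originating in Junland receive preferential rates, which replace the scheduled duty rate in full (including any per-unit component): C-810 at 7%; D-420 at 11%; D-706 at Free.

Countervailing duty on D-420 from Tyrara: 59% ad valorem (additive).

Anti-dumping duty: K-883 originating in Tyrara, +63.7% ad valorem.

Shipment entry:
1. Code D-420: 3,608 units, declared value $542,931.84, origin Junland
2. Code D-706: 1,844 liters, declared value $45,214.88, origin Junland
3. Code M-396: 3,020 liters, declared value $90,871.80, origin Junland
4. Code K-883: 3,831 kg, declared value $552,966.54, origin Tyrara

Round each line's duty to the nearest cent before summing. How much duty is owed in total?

Line 1 (D-420, Junland, 3,608 units, $542,931.84):
Base rate for D-420 is 14% + $0.15/unit.
Origin Junland qualifies under the Cororia–Junland agreement and D-420 is covered: preferential rate 11% applies instead.
The additional-duty order on D-420 targets Tyrara, not Junland; it does not apply.
Duty = $542,931.84 × 11% = $59,722.50.
Line 2 (D-706, Junland, 1,844 liters, $45,214.88):
Base rate for D-706 is 17%.
Origin Junland qualifies under the Cororia–Junland agreement and D-706 is covered: preferential rate Free applies instead.
Duty = $45,214.88 × 0% = $0.00.
Line 3 (M-396, Junland, 3,020 liters, $90,871.80):
Base rate for M-396 is 23%.
Origin Junland is the FTA partner but M-396 is not on the preference list; base rate stands.
Duty = $90,871.80 × 23% = $20,900.51.
Line 4 (K-883, Tyrara, 3,831 kg, $552,966.54):
Base rate for K-883 is $6.21/kg.
Additional duty on K-883 from Tyrara: +63.7% ad valorem. Applied ad valorem rate = 63.7%.
Duty = $552,966.54 × 63.7% + 3,831 × $6.21 = $376,030.20.
Total = $59,722.50 + $0.00 + $20,900.51 + $376,030.20 = $456,653.21.

$456,653.21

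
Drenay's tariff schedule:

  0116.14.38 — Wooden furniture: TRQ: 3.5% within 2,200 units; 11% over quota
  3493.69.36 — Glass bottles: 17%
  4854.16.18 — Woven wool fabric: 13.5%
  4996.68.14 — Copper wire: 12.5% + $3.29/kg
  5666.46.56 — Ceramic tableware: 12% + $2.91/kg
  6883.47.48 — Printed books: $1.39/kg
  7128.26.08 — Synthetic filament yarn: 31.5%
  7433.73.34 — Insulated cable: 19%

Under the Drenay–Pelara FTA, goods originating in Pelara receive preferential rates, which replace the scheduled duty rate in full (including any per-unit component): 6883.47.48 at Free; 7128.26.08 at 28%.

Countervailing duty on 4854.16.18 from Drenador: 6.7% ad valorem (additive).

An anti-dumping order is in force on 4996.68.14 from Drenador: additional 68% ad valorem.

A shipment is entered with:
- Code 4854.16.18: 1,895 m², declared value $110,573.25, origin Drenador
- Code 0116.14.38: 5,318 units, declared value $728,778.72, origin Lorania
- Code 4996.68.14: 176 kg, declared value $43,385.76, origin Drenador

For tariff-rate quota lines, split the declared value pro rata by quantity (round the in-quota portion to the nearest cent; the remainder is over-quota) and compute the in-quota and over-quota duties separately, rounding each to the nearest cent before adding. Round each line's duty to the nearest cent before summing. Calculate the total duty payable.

$115,394.44

Line 1 (4854.16.18, Drenador, 1,895 m², $110,573.25):
Base rate for 4854.16.18 is 13.5%.
Additional duty on 4854.16.18 from Drenador: +6.7%. Applied ad valorem rate: 13.5% + 6.7% = 20.2%.
Duty = $110,573.25 × 20.2% = $22,335.80.
Line 2 (0116.14.38, Lorania, 5,318 units, $728,778.72):
Code 0116.14.38 is under a tariff-rate quota (threshold 2,200 units). In-quota: 2,200 units at 3.5%; over-quota: 3,118 units at 11%.
Pro-rata value split: in-quota = $728,778.72 × 2,200/5,318 = $301,488.00; over-quota = $728,778.72 − $301,488.00 = $427,290.72.
In-quota duty = $301,488.00 × 3.5% = $10,552.08. Over-quota duty = $427,290.72 × 11% = $47,001.98.
Line duty = $10,552.08 + $47,001.98 = $57,554.06.
Line 3 (4996.68.14, Drenador, 176 kg, $43,385.76):
Base rate for 4996.68.14 is 12.5% + $3.29/kg.
Additional duty on 4996.68.14 from Drenador: +68%. Applied ad valorem rate: 12.5% + 68% = 80.5%.
Duty = $43,385.76 × 80.5% + 176 × $3.29 = $35,504.58.
Total = $22,335.80 + $57,554.06 + $35,504.58 = $115,394.44.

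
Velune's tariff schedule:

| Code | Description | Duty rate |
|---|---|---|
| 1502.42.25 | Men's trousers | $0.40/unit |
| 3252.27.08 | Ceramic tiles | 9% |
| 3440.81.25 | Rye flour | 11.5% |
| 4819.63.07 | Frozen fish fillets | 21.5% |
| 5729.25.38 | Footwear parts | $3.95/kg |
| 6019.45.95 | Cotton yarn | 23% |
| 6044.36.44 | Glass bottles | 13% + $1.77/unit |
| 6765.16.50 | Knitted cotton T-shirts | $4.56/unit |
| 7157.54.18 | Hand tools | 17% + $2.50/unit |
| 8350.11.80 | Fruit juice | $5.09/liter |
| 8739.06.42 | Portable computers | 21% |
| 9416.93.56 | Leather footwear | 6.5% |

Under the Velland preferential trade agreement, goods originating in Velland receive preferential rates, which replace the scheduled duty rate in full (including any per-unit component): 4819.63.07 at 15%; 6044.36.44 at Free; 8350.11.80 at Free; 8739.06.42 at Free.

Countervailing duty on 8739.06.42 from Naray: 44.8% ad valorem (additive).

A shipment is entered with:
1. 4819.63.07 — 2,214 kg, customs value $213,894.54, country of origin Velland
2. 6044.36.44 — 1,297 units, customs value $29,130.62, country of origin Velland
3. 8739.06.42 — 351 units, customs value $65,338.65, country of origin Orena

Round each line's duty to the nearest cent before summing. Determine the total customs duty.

$45,805.30

Line 1 (4819.63.07, Velland, 2,214 kg, $213,894.54):
Base rate for 4819.63.07 is 21.5%.
Origin Velland qualifies under the Velune–Velland agreement and 4819.63.07 is covered: preferential rate 15% applies instead.
Duty = $213,894.54 × 15% = $32,084.18.
Line 2 (6044.36.44, Velland, 1,297 units, $29,130.62):
Base rate for 6044.36.44 is 13% + $1.77/unit.
Origin Velland qualifies under the Velune–Velland agreement and 6044.36.44 is covered: preferential rate Free applies instead.
Duty = $29,130.62 × 0% = $0.00.
Line 3 (8739.06.42, Orena, 351 units, $65,338.65):
Base rate for 8739.06.42 is 21%.
8739.06.42 has an FTA preferential rate, but origin Orena is not Velland; base rate stands.
The additional-duty order on 8739.06.42 targets Naray, not Orena; it does not apply.
Duty = $65,338.65 × 21% = $13,721.12.
Total = $32,084.18 + $0.00 + $13,721.12 = $45,805.30.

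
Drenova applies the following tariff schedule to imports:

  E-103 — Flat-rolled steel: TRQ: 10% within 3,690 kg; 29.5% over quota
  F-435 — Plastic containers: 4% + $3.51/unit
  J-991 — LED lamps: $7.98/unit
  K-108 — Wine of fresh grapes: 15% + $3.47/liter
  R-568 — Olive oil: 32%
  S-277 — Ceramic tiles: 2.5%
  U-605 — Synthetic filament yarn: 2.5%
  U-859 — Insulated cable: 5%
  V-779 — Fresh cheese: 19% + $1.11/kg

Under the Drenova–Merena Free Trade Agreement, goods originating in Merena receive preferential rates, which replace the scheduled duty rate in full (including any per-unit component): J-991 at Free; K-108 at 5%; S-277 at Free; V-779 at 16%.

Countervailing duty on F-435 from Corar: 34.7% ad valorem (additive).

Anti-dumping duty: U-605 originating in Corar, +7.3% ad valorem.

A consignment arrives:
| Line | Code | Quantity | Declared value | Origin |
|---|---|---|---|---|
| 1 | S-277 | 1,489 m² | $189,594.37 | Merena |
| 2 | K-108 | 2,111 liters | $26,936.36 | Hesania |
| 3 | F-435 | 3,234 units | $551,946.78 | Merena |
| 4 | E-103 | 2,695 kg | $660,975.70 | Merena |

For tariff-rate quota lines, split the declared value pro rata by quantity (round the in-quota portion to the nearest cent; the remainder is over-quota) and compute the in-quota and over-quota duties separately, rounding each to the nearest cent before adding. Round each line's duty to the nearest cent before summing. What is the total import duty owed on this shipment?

Line 1 (S-277, Merena, 1,489 m², $189,594.37):
Base rate for S-277 is 2.5%.
Origin Merena qualifies under the Drenova–Merena agreement and S-277 is covered: preferential rate Free applies instead.
Duty = $189,594.37 × 0% = $0.00.
Line 2 (K-108, Hesania, 2,111 liters, $26,936.36):
Base rate for K-108 is 15% + $3.47/liter.
K-108 has an FTA preferential rate, but origin Hesania is not Merena; base rate stands.
Duty = $26,936.36 × 15% + 2,111 × $3.47 = $11,365.62.
Line 3 (F-435, Merena, 3,234 units, $551,946.78):
Base rate for F-435 is 4% + $3.51/unit.
Origin Merena is the FTA partner but F-435 is not on the preference list; base rate stands.
The additional-duty order on F-435 targets Corar, not Merena; it does not apply.
Duty = $551,946.78 × 4% + 3,234 × $3.51 = $33,429.21.
Line 4 (E-103, Merena, 2,695 kg, $660,975.70):
Code E-103 is under a tariff-rate quota (threshold 3,690 kg). Quantity 2,695 kg is within the quota, so the in-quota rate 10% applies to the full value.
Duty = $660,975.70 × 10% = $66,097.57.
Total = $0.00 + $11,365.62 + $33,429.21 + $66,097.57 = $110,892.40.

$110,892.40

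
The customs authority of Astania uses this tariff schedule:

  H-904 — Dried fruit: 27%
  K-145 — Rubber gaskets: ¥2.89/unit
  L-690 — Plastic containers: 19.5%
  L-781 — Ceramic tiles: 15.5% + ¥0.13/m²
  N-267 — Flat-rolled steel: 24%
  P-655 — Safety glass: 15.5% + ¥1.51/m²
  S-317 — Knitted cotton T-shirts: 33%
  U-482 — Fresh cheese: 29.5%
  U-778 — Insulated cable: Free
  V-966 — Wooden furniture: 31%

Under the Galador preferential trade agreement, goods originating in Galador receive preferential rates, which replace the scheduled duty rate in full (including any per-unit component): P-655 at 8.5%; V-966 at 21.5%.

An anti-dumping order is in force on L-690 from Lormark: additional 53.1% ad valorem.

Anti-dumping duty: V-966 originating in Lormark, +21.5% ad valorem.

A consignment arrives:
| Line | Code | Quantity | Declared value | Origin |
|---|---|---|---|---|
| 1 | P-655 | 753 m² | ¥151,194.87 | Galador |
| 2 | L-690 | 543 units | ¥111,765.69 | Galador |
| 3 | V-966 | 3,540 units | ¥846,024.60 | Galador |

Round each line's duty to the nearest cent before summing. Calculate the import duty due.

Line 1 (P-655, Galador, 753 m², ¥151,194.87):
Base rate for P-655 is 15.5% + ¥1.51/m².
Origin Galador qualifies under the Astania–Galador agreement and P-655 is covered: preferential rate 8.5% applies instead.
Duty = ¥151,194.87 × 8.5% = ¥12,851.56.
Line 2 (L-690, Galador, 543 units, ¥111,765.69):
Base rate for L-690 is 19.5%.
Origin Galador is the FTA partner but L-690 is not on the preference list; base rate stands.
The additional-duty order on L-690 targets Lormark, not Galador; it does not apply.
Duty = ¥111,765.69 × 19.5% = ¥21,794.31.
Line 3 (V-966, Galador, 3,540 units, ¥846,024.60):
Base rate for V-966 is 31%.
Origin Galador qualifies under the Astania–Galador agreement and V-966 is covered: preferential rate 21.5% applies instead.
The additional-duty order on V-966 targets Lormark, not Galador; it does not apply.
Duty = ¥846,024.60 × 21.5% = ¥181,895.29.
Total = ¥12,851.56 + ¥21,794.31 + ¥181,895.29 = ¥216,541.16.

¥216,541.16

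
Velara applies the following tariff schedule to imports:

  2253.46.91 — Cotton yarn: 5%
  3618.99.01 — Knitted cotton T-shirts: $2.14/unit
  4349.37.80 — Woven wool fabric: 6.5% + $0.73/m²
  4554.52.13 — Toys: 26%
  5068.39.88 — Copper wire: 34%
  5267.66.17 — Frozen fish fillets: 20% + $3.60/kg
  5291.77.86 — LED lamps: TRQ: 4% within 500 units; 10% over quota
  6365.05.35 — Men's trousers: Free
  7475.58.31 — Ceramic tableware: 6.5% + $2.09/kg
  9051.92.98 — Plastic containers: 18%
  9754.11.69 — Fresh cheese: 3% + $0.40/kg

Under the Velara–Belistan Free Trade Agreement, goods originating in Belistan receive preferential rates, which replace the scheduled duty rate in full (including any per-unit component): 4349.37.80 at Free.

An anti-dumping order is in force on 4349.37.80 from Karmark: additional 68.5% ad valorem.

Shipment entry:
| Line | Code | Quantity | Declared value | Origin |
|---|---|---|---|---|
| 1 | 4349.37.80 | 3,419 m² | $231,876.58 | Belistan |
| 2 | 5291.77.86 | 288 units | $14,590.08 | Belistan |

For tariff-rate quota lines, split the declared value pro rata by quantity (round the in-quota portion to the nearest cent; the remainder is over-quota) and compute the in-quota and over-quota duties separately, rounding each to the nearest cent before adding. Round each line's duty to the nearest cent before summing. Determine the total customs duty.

Line 1 (4349.37.80, Belistan, 3,419 m², $231,876.58):
Base rate for 4349.37.80 is 6.5% + $0.73/m².
Origin Belistan qualifies under the Velara–Belistan agreement and 4349.37.80 is covered: preferential rate Free applies instead.
The additional-duty order on 4349.37.80 targets Karmark, not Belistan; it does not apply.
Duty = $231,876.58 × 0% = $0.00.
Line 2 (5291.77.86, Belistan, 288 units, $14,590.08):
Code 5291.77.86 is under a tariff-rate quota (threshold 500 units). Quantity 288 units is within the quota, so the in-quota rate 4% applies to the full value.
Duty = $14,590.08 × 4% = $583.60.
Total = $0.00 + $583.60 = $583.60.

$583.60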